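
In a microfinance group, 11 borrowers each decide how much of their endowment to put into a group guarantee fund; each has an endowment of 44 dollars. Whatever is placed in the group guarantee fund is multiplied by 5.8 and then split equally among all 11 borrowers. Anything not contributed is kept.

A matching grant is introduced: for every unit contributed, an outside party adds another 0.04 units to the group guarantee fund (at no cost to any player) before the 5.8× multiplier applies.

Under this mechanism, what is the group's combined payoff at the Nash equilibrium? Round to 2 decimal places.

Even with the mechanism, each unit contributed returns only 5.8 × 1.04 / 11 = 0.5484 per unit of net cost, so contributing nothing is still dominant.
At the Nash equilibrium no one contributes; group total payoff = 11 × 44 = 484.

484.00 dollars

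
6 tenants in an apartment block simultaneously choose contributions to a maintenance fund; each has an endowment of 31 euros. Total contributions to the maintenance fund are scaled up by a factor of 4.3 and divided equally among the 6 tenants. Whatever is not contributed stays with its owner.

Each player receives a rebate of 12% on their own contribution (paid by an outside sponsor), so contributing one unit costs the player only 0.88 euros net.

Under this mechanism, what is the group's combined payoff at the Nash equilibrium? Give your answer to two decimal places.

Even with the mechanism, each unit contributed returns only (4.3/6) / 0.88 = 0.8144 per unit of net cost, so contributing nothing is still dominant.
Everyone keeps their endowment and the group total is 6 × 31 = 186.

186.00 euros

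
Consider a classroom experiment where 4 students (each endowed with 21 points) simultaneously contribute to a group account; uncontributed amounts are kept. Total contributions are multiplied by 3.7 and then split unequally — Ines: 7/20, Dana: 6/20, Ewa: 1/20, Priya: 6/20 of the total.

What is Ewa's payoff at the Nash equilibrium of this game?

32.66 points

Each unit j contributes comes back to j as 3.7 × (j's share), so j prefers to contribute only if that share exceeds 1/3.7 = 0.2703; otherwise keeping the unit dominates.
Ines, Dana and Priya clear that bar, contributing 21 each; the remaining 1 contribute 0. Total contributed: 63.
Ewa keeps 21 and receives 3.7 × 63 × 1/20 = 11.66 from the group account, for a payoff of 32.66.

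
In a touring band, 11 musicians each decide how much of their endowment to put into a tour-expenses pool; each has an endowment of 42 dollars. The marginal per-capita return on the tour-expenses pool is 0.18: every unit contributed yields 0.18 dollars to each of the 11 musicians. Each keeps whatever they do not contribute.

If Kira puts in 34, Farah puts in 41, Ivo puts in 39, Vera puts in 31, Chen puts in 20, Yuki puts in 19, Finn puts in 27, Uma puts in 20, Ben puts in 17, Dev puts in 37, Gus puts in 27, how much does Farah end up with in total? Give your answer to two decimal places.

Total contributed: 34 + 41 + 39 + 31 + 20 + 19 + 27 + 20 + 17 + 37 + 27 = 312.
Each receives 0.18 × 312 = 56.16 from the tour-expenses pool.
Farah keeps 42 − 41 = 1, so Farah's payoff is 1 + 56.16 = 57.16.

57.16 dollars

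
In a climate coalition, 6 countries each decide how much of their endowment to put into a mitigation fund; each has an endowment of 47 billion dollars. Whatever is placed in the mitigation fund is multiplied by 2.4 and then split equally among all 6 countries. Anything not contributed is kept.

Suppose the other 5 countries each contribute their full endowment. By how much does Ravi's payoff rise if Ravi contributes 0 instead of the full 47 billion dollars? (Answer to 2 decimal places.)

28.20 billion dollars

Switching from a contribution of 47 to 0 lets Ravi keep an extra 47 billion dollars, but lowers the mitigation fund by 47, which costs Ravi their own share of that drop: 2.4/6 × 47 = 18.80.
Net gain = 47 − 18.80 = 28.20. The private return per contributed unit (0.4000) is below 1, so free-riding is indeed the best response regardless of what the others do.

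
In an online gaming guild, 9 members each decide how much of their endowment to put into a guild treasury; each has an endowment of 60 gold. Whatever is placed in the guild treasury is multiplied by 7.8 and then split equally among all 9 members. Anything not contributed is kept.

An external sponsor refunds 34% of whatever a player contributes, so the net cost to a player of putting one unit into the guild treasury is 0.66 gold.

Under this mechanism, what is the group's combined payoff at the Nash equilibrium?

With the mechanism, a contributed unit returns (7.8/9) / 0.66 = 1.3131 per unit of net cost to the contributor — now above 1 — so contributing fully is weakly dominant for every player.
So the Nash equilibrium is full contribution by all 9; the group earns 9 × (60 × 0.34 + 7.8 × 60) = 4395.60.

4395.60 gold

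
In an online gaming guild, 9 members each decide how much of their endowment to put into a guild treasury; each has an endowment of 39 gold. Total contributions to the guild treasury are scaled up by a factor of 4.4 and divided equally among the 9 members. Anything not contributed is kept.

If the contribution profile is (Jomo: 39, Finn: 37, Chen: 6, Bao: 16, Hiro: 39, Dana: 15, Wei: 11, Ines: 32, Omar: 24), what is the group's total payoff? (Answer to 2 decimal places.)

1095.60 gold

Total contributed: 39 + 37 + 6 + 16 + 39 + 15 + 11 + 32 + 24 = 219; total kept: 9 × 39 − 219 = 132.
The guild treasury pays out 4.4 × 219 = 963.60 in aggregate.
Group total = 132 + 963.60 = 1095.60.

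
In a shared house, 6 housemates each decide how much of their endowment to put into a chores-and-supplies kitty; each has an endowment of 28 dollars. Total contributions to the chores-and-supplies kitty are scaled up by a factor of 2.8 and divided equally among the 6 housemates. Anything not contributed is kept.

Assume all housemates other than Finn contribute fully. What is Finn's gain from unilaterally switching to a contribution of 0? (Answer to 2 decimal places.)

Switching from a contribution of 28 to 0 lets Finn keep an extra 28 dollars, but lowers the chores-and-supplies kitty by 28, which costs Finn their own share of that drop: 2.8/6 × 28 = 13.07.
Net gain = 28 − 13.07 = 14.93. The private return per contributed unit (0.4667) is below 1, so free-riding is indeed the best response regardless of what the others do.

14.93 dollars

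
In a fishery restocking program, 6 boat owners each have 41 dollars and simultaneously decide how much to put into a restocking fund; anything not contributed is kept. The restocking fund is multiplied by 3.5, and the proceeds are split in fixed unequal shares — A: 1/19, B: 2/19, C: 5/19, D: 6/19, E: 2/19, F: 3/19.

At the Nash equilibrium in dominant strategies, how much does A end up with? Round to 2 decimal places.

Player j's private return per contributed unit is 3.5 × (j's share). Contributing is weakly dominant for j when that share is at least 1/3.5 = 0.2857, and contributing 0 is dominant otherwise.
Only D (6/19) clears that bar, contributing 41; the remaining 5 contribute 0. Total contributed: 41.
A keeps 41 and receives 3.5 × 41 × 1/19 = 7.55 from the restocking fund, for a payoff of 48.55.

48.55 dollars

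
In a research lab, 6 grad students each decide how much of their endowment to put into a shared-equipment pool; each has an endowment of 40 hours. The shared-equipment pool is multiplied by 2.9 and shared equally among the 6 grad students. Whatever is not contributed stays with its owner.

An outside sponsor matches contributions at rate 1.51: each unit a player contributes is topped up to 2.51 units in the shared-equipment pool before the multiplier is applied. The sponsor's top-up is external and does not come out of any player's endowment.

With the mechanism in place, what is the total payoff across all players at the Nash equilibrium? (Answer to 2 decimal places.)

1746.96 hours

Under the mechanism each unit contributed yields 2.9 × 2.51 / 6 = 1.2132 back to its contributor per unit of net cost, which exceeds 1, making full contribution the dominant choice for everyone.
At the Nash equilibrium everyone contributes 40. Group total payoff = 2.9 × 2.51 × 240 = 1746.96.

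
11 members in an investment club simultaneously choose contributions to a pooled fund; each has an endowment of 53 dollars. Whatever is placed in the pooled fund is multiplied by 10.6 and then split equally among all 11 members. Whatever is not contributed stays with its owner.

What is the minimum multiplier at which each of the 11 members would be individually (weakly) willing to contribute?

A contributed unit returns (multiplier)/11 to its contributor.
This reaches 1 exactly when the multiplier is 11.

11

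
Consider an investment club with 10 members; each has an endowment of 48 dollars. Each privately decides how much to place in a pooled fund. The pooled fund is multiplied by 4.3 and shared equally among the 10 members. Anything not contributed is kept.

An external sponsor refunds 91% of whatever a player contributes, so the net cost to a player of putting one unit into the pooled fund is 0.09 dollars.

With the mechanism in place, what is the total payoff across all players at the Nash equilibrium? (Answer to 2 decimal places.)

The effective private return per unit is now (4.3/10) / 0.09 = 4.7778 > 1, so every player's dominant strategy flips to full contribution.
At the Nash equilibrium everyone contributes 48. Group total payoff = 10 × (48 × 0.91 + 4.3 × 48) = 2500.80.

2500.80 dollars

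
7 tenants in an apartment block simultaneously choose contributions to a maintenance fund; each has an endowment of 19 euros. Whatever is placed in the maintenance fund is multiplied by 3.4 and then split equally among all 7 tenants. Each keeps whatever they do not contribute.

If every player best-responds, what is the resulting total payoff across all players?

Each contributed unit returns 3.4/7 = 0.4857 to its contributor — below 1 — so contributing 0 is dominant for every player. At the Nash equilibrium everyone keeps their 19, and the group total is 7 × 19 = 133.

133.00 euros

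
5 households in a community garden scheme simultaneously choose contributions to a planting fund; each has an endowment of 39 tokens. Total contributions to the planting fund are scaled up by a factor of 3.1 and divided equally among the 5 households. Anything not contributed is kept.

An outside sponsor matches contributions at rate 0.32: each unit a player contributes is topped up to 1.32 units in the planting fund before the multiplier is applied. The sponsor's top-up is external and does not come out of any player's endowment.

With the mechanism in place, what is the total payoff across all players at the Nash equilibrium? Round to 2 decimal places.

195.00 tokens

Even with the mechanism, each unit contributed returns only 3.1 × 1.32 / 5 = 0.8184 per unit of net cost, so contributing nothing is still dominant.
Everyone keeps their endowment and the group total is 5 × 39 = 195.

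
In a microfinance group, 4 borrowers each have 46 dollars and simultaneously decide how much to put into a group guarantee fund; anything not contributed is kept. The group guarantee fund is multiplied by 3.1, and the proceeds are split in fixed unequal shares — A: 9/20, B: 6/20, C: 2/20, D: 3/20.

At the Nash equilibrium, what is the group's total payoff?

280.60 dollars

Each unit j contributes comes back to j as 3.1 × (j's share), so j prefers to contribute only if that share exceeds 1/3.1 = 0.3226; otherwise keeping the unit dominates.
A alone (share 9/20) is above the threshold, contributing 46; the remaining 3 contribute 0. Total contributed: 46.
The group guarantee fund pays out 3.1 × 46 = 142.60 in total (split across the unequal shares, but the aggregate is all that matters for the group sum).
The 3 free-riders keep 46 each, adding 138. Group total = 138 + 142.60 = 280.60.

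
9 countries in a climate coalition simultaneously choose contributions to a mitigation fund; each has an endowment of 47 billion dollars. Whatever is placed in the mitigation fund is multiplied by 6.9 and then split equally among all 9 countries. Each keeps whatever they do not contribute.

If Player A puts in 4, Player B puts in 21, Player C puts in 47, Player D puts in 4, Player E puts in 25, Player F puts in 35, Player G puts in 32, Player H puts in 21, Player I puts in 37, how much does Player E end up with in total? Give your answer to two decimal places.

Total contributed: 4 + 21 + 47 + 4 + 25 + 35 + 32 + 21 + 37 = 226.
Each receives 6.9 × 226 / 9 = 173.27 from the mitigation fund.
Player E keeps 47 − 25 = 22, so Player E's payoff is 22 + 173.27 = 195.27.

195.27 billion dollars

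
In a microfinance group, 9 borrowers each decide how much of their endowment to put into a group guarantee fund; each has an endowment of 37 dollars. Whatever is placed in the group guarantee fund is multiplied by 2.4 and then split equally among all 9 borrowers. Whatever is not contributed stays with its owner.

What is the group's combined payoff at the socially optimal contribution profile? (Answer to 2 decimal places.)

Each contributed unit returns 2.400 to the group as a whole (0.2667 to each of 9 players), which exceeds 1, so the social optimum is full contribution: group total = 2.400 × 333 = 799.20.

799.20 dollars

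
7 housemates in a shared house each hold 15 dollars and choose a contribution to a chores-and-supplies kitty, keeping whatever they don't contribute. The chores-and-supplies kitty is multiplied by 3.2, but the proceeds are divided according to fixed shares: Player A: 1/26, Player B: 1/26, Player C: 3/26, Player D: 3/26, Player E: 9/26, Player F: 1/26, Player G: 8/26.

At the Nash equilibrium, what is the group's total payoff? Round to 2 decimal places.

138.00 dollars

For player j, contributing a unit is worthwhile iff 3.2 × (j's share) ≥ 1, i.e. iff j's share is at least 0.3125.
The only share above 0.3125 is Player E's 9/26, contributing 15; the remaining 6 contribute 0. Total contributed: 15.
The chores-and-supplies kitty pays out 3.2 × 15 = 48.00 in total (split across the unequal shares, but the aggregate is all that matters for the group sum).
The 6 free-riders keep 15 each, adding 90. Group total = 90 + 48.00 = 138.00.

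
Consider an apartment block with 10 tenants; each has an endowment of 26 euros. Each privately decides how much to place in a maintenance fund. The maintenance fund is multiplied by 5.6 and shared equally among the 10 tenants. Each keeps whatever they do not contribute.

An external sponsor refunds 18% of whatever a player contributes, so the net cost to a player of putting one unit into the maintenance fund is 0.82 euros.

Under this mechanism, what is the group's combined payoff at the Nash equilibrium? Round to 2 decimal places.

260.00 euros

The effective private return is (5.6/10) / 0.82 = 0.6829, which is still under 1, so the mechanism doesn't change anyone's dominant strategy: zero contribution.
Everyone keeps their endowment and the group total is 10 × 26 = 260.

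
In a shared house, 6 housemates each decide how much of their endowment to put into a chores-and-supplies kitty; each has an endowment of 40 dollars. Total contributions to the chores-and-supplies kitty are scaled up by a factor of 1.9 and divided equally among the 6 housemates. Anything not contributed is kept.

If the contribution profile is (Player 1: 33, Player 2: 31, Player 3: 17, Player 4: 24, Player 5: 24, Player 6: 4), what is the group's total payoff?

359.70 dollars

Total contributed: 33 + 31 + 17 + 24 + 24 + 4 = 133; total kept: 6 × 40 − 133 = 107.
The chores-and-supplies kitty pays out 1.9 × 133 = 252.70 in aggregate.
Group total = 107 + 252.70 = 359.70.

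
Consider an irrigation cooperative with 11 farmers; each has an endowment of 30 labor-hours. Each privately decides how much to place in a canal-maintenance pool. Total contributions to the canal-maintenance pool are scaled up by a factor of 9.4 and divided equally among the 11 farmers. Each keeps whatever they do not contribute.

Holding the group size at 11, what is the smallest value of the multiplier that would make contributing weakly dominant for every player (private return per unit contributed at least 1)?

A contributed unit returns (multiplier)/11 to its contributor.
This reaches 1 exactly when the multiplier is 11.

11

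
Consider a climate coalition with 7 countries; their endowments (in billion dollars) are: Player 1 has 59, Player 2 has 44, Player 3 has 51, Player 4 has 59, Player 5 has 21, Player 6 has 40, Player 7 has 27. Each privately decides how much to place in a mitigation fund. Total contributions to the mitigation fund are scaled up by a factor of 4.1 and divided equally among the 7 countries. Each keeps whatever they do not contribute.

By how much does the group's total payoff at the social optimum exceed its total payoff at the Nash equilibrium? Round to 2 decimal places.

The private return per contributed unit is 4.1/7 = 0.5857 < 1 for every player regardless of endowment, so the Nash equilibrium is zero contribution and the group total is Σ E_j = 59 + 44 + 51 + 59 + 21 + 40 + 27 = 301.
Each contributed unit returns 4.100 to the group, so the social optimum is full contribution by everyone: group total = 4.100 × 301 = 1234.10.
Efficiency loss = (4.100 − 1) × 301 = 933.10.

933.10 billion dollars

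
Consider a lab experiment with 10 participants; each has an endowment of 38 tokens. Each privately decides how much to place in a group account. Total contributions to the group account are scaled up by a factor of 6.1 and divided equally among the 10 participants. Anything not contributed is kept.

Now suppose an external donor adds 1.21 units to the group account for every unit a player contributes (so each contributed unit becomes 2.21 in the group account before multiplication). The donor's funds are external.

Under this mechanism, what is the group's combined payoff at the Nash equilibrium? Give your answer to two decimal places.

With the mechanism, a contributed unit returns 6.1 × 2.21 / 10 = 1.3481 per unit of net cost to the contributor — now above 1 — so contributing fully is weakly dominant for every player.
At the Nash equilibrium everyone contributes 38. Group total payoff = 6.1 × 2.21 × 380 = 5122.78.

5122.78 tokens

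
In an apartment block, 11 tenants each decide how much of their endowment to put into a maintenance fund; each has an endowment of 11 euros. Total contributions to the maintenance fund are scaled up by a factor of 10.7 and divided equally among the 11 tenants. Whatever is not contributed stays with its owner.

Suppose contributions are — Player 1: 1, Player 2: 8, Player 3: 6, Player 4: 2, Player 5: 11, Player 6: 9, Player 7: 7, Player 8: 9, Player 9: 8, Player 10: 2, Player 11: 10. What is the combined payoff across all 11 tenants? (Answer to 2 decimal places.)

Total contributed: 1 + 8 + 6 + 2 + 11 + 9 + 7 + 9 + 8 + 2 + 10 = 73; total kept: 11 × 11 − 73 = 48.
The maintenance fund pays out 10.7 × 73 = 781.10 in aggregate.
Group total = 48 + 781.10 = 829.10.

829.10 euros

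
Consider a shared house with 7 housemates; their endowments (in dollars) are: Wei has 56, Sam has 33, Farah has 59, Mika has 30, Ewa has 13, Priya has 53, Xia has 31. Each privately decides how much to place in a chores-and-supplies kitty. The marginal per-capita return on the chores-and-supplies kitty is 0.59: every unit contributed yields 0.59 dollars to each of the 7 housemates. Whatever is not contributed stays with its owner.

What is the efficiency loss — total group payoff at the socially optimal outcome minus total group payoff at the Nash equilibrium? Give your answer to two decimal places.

The private return per contributed unit is 0.59 < 1 for everyone, so the Nash equilibrium is zero contribution and the group total is Σ E_j = 56 + 33 + 59 + 30 + 13 + 53 + 31 = 275.
Each contributed unit returns 4.130 to the group, so the social optimum is full contribution by everyone: group total = 4.130 × 275 = 1135.75.
Efficiency loss = (4.130 − 1) × 275 = 860.75.

860.75 dollars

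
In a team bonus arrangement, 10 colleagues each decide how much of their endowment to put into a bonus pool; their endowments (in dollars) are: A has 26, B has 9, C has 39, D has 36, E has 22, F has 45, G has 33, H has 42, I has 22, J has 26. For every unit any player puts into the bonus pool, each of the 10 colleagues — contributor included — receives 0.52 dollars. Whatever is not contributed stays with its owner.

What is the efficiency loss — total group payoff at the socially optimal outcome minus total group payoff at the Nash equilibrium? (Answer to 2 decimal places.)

The private return per contributed unit is 0.52 < 1 for everyone, so the Nash equilibrium is zero contribution and the group total is Σ E_j = 26 + 9 + 39 + 36 + 22 + 45 + 33 + 42 + 22 + 26 = 300.
Each contributed unit returns 5.200 to the group, so the social optimum is full contribution by everyone: group total = 5.200 × 300 = 1560.00.
Efficiency loss = (5.200 − 1) × 300 = 1260.00.

1260.00 dollars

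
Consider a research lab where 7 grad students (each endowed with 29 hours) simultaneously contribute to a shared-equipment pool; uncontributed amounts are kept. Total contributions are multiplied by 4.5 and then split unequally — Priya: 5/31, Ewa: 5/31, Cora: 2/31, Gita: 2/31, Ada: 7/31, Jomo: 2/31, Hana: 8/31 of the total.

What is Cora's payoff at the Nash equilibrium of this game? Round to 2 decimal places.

For player j, contributing a unit is worthwhile iff 4.5 × (j's share) ≥ 1, i.e. iff j's share is at least 0.2222.
Ada and Hana are above the threshold, contributing 29 each; the remaining 5 contribute 0. Total contributed: 58.
Cora keeps 29 and receives 4.5 × 58 × 2/31 = 16.84 from the shared-equipment pool, for a payoff of 45.84.

45.84 hours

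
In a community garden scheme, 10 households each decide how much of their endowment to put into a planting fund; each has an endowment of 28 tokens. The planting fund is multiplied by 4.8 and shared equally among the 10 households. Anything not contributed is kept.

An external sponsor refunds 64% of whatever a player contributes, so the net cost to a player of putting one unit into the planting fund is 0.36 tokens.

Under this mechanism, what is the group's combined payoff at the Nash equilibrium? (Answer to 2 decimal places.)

With the mechanism, a contributed unit returns (4.8/10) / 0.36 = 1.3333 per unit of net cost to the contributor — now above 1 — so contributing fully is weakly dominant for every player.
At the Nash equilibrium everyone contributes 28. Group total payoff = 10 × (28 × 0.64 + 4.8 × 28) = 1523.20.

1523.20 tokens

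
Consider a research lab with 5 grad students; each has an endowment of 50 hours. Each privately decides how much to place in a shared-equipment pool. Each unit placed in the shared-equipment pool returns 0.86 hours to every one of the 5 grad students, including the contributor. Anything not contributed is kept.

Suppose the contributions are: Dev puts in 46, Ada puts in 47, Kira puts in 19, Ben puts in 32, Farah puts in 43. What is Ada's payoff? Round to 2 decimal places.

Total contributed: 46 + 47 + 19 + 32 + 43 = 187.
Each receives 0.86 × 187 = 160.82 from the shared-equipment pool.
Ada keeps 50 − 47 = 3, so Ada's payoff is 3 + 160.82 = 163.82.

163.82 hours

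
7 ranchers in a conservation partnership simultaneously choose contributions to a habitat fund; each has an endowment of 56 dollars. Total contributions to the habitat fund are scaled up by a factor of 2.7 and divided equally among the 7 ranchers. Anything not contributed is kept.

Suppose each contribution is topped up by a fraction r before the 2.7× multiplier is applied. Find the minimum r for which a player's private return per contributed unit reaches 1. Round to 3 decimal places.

With matching at rate r, one contributed unit becomes (1 + r) in the habitat fund and returns 2.7 × (1 + r) / 7 to the contributor.
Setting this equal to 1: 1 + r = 7/2.7 = 2.5926.
So the minimum matching rate is r = 2.5926 − 1 = 1.593.

1.593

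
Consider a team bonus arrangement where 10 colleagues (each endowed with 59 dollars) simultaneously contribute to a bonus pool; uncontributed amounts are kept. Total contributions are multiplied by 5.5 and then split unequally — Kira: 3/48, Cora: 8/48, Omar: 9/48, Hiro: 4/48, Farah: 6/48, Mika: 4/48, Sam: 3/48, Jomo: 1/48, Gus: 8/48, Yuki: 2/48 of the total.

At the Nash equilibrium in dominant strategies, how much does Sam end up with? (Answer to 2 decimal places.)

79.28 dollars

For player j, contributing a unit is worthwhile iff 5.5 × (j's share) ≥ 1, i.e. iff j's share is at least 0.1818.
The only share above 0.1818 is Omar's 9/48, contributing 59; the remaining 9 contribute 0. Total contributed: 59.
Sam keeps 59 and receives 5.5 × 59 × 3/48 = 20.28 from the bonus pool, for a payoff of 79.28.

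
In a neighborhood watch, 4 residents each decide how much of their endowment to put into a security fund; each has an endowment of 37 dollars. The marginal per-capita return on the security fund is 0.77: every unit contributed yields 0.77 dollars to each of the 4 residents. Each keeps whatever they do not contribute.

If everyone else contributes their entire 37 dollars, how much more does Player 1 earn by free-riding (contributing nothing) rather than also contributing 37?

8.51 dollars

Switching from a contribution of 37 to 0 lets Player 1 keep an extra 37 dollars, but lowers the security fund by 37, which costs Player 1 their own share of that drop: 0.77 × 37 = 28.49.
Net gain = 37 − 28.49 = 8.51. The private return per contributed unit (0.77) is below 1, so free-riding is indeed the best response regardless of what the others do.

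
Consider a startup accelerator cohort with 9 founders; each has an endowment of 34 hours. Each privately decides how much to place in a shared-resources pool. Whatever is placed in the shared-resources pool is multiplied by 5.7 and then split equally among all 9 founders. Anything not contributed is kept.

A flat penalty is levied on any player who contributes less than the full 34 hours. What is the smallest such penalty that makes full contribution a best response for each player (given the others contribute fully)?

12.47 hours

Given the others contribute fully, the best deviation is to contribute 0 (any partial contribution still incurs the fine and gives up units whose private return 0.6333 is below 1).
Deviating from 34 to 0 saves 34 hours but forfeits the deviator's share of the drop in the shared-resources pool: 5.7/9 × 34 = 21.53.
So the deviation gain is 34 − 21.53 = 12.47, and the fine must be at least 12.47 hours to wipe it out.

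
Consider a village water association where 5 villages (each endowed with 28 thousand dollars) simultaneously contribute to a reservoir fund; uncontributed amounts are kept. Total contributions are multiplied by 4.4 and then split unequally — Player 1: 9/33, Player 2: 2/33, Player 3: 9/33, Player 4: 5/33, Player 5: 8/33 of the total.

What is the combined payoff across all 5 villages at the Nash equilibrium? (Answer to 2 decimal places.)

Each unit j contributes comes back to j as 4.4 × (j's share), so j prefers to contribute only if that share exceeds 1/4.4 = 0.2273; otherwise keeping the unit dominates.
Player 1, Player 3 and Player 5 are above the threshold, contributing 28 each; the remaining 2 contribute 0. Total contributed: 84.
The reservoir fund pays out 4.4 × 84 = 369.60 in total (split across the unequal shares, but the aggregate is all that matters for the group sum).
The 2 free-riders keep 28 each, adding 56. Group total = 56 + 369.60 = 425.60.

425.60 thousand dollars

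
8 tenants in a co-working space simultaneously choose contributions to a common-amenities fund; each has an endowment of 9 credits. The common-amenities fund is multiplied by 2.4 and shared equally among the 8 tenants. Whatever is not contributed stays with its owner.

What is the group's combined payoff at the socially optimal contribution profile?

Each contributed unit returns 2.400 to the group as a whole (0.3000 to each of 8 players), which exceeds 1, so the social optimum is full contribution: group total = 2.400 × 72 = 172.80.

172.80 credits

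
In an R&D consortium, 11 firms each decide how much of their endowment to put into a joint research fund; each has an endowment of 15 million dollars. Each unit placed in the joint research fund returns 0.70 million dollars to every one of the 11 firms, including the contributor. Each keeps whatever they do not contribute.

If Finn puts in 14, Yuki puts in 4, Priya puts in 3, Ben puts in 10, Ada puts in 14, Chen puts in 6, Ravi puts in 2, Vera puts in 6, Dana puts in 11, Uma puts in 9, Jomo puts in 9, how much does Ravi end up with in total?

Total contributed: 14 + 4 + 3 + 10 + 14 + 6 + 2 + 6 + 11 + 9 + 9 = 88.
Each receives 0.70 × 88 = 61.60 from the joint research fund.
Ravi keeps 15 − 2 = 13, so Ravi's payoff is 13 + 61.60 = 74.60.

74.60 million dollars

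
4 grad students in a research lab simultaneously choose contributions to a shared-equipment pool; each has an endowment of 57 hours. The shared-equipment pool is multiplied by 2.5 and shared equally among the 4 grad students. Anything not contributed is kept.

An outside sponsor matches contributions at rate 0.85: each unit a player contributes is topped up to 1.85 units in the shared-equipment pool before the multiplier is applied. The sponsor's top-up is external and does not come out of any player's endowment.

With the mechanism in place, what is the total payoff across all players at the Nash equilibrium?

1054.50 hours

The effective private return per unit is now 2.5 × 1.85 / 4 = 1.1563 > 1, so every player's dominant strategy flips to full contribution.
At the Nash equilibrium everyone contributes 57. Group total payoff = 2.5 × 1.85 × 228 = 1054.50.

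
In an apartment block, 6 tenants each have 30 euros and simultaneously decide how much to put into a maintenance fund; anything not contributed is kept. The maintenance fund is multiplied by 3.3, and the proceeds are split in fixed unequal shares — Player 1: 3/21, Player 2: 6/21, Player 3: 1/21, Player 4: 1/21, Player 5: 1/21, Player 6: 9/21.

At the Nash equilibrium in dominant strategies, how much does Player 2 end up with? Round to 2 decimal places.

For player j, contributing a unit is worthwhile iff 3.3 × (j's share) ≥ 1, i.e. iff j's share is at least 0.3030.
The only share above 0.3030 is Player 6's 9/21, contributing 30; the remaining 5 contribute 0. Total contributed: 30.
Player 2 keeps 30 and receives 3.3 × 30 × 6/21 = 28.29 from the maintenance fund, for a payoff of 58.29.

58.29 euros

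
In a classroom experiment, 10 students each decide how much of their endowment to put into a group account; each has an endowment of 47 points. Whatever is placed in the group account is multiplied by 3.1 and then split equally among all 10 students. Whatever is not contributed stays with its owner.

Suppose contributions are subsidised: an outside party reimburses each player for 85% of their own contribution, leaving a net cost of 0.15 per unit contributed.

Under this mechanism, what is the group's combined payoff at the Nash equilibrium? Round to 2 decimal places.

The effective private return per unit is now (3.1/10) / 0.15 = 2.0667 > 1, so every player's dominant strategy flips to full contribution.
So the Nash equilibrium is full contribution by all 10; the group earns 10 × (47 × 0.85 + 3.1 × 47) = 1856.50.

1856.50 points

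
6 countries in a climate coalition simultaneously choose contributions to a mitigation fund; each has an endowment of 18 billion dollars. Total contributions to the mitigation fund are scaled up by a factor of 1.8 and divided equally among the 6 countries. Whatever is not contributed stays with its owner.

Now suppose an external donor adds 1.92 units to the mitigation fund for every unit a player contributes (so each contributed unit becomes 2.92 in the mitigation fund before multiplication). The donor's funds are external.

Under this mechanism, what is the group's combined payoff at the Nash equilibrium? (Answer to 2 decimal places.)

The effective private return is 1.8 × 2.92 / 6 = 0.8760, which is still under 1, so the mechanism doesn't change anyone's dominant strategy: zero contribution.
Everyone keeps their endowment and the group total is 6 × 18 = 108.

108.00 billion dollars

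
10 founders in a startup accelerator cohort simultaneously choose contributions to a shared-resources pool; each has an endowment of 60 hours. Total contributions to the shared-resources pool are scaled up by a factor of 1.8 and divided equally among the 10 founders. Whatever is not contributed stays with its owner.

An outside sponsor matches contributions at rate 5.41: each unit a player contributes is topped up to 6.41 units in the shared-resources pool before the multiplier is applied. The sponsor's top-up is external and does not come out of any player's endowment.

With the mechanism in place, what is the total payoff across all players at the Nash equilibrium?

Under the mechanism each unit contributed yields 1.8 × 6.41 / 10 = 1.1538 back to its contributor per unit of net cost, which exceeds 1, making full contribution the dominant choice for everyone.
At the Nash equilibrium everyone contributes 60. Group total payoff = 1.8 × 6.41 × 600 = 6922.80.

6922.80 hours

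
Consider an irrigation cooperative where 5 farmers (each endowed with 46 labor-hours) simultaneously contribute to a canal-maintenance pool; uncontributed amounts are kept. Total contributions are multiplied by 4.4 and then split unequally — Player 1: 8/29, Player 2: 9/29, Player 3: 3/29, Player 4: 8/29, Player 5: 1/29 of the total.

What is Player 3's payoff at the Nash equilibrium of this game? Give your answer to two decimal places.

A player with share s gets back 4.4·s per unit contributed, so full contribution is dominant for anyone with s > 1/4.4 = 0.2273 and zero contribution is dominant for anyone below.
The shares above 0.2273 belong to Player 1, Player 2 and Player 4, contributing 46 each; the remaining 2 contribute 0. Total contributed: 138.
Player 3 keeps 46 and receives 4.4 × 138 × 3/29 = 62.81 from the canal-maintenance pool, for a payoff of 108.81.

108.81 labor-hours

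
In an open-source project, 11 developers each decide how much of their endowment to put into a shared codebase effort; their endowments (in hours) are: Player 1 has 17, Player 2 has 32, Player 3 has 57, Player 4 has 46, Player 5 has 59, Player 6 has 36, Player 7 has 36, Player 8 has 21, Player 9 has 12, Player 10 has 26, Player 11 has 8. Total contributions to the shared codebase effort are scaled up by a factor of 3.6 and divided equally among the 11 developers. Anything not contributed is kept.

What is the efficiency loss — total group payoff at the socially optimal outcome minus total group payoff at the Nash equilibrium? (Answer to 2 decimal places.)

910.00 hours

The private return per contributed unit is 3.6/11 = 0.3273 < 1 for every player regardless of endowment, so the Nash equilibrium is zero contribution and the group total is Σ E_j = 17 + 32 + 57 + 46 + 59 + 36 + 36 + 21 + 12 + 26 + 8 = 350.
Each contributed unit returns 3.600 to the group, so the social optimum is full contribution by everyone: group total = 3.600 × 350 = 1260.00.
Efficiency loss = (3.600 − 1) × 350 = 910.00.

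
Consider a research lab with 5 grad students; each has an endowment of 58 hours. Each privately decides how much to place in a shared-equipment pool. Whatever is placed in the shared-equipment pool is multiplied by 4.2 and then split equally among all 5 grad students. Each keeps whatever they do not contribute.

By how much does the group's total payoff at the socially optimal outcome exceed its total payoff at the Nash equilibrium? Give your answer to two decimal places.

928.00 hours

Each contributed unit returns 4.2/5 = 0.8400 to its contributor — below 1 — so contributing 0 is dominant for every player. At the Nash equilibrium everyone keeps their 58, and the group total is 5 × 58 = 290.
Each contributed unit returns 4.200 to the group as a whole (0.8400 to each of 5 players), which exceeds 1, so the social optimum is full contribution: group total = 4.200 × 290 = 1218.00.
Efficiency loss = 1218.00 − 290 = 928.00.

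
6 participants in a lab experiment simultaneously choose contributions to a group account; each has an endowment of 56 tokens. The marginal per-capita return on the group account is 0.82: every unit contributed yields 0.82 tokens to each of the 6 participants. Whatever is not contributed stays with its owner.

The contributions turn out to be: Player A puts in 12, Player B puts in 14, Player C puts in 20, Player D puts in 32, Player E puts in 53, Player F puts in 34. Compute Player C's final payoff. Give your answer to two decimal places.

171.30 tokens

Total contributed: 12 + 14 + 20 + 32 + 53 + 34 = 165.
Each receives 0.82 × 165 = 135.30 from the group account.
Player C keeps 56 − 20 = 36, so Player C's payoff is 36 + 135.30 = 171.30.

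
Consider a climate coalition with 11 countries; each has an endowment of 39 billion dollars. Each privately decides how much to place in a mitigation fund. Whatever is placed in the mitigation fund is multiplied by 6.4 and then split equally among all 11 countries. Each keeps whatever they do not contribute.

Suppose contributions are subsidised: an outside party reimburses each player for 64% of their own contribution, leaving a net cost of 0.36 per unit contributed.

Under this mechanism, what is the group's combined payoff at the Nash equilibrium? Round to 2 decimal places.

3020.16 billion dollars

With the mechanism, a contributed unit returns (6.4/11) / 0.36 = 1.6162 per unit of net cost to the contributor — now above 1 — so contributing fully is weakly dominant for every player.
So the Nash equilibrium is full contribution by all 11; the group earns 11 × (39 × 0.64 + 6.4 × 39) = 3020.16.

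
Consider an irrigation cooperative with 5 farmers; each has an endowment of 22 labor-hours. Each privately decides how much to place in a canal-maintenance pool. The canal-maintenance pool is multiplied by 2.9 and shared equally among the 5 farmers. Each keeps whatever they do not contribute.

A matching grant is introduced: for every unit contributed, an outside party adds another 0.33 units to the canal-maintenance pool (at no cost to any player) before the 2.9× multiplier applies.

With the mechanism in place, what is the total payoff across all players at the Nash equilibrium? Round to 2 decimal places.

The effective private return is 2.9 × 1.33 / 5 = 0.7714, which is still under 1, so the mechanism doesn't change anyone's dominant strategy: zero contribution.
At the Nash equilibrium no one contributes; group total payoff = 5 × 22 = 110.

110.00 labor-hours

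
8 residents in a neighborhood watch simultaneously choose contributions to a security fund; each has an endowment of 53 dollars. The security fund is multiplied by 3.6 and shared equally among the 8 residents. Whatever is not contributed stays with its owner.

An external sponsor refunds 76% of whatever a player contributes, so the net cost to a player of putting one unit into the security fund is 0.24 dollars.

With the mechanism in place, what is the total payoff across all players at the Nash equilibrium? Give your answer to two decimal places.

1848.64 dollars

The effective private return per unit is now (3.6/8) / 0.24 = 1.8750 > 1, so every player's dominant strategy flips to full contribution.
At the Nash equilibrium everyone contributes 53. Group total payoff = 8 × (53 × 0.76 + 3.6 × 53) = 1848.64.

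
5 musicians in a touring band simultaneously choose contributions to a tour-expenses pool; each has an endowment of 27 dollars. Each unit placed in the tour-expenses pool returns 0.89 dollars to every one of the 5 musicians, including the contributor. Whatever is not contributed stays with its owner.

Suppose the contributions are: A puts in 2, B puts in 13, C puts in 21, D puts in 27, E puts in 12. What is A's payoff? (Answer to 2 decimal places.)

Total contributed: 2 + 13 + 21 + 27 + 12 = 75.
Each receives 0.89 × 75 = 66.75 from the tour-expenses pool.
A keeps 27 − 2 = 25, so A's payoff is 25 + 66.75 = 91.75.

91.75 dollars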